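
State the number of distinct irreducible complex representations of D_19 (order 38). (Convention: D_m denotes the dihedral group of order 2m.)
11

Justification: The number of irreducible complex representations of a finite group equals its number of conjugacy classes. D_19 has 11 conjugacy classes ((n+3)/2 for n odd), so D_19 (order 38) has exactly 11 irreducible complex representations.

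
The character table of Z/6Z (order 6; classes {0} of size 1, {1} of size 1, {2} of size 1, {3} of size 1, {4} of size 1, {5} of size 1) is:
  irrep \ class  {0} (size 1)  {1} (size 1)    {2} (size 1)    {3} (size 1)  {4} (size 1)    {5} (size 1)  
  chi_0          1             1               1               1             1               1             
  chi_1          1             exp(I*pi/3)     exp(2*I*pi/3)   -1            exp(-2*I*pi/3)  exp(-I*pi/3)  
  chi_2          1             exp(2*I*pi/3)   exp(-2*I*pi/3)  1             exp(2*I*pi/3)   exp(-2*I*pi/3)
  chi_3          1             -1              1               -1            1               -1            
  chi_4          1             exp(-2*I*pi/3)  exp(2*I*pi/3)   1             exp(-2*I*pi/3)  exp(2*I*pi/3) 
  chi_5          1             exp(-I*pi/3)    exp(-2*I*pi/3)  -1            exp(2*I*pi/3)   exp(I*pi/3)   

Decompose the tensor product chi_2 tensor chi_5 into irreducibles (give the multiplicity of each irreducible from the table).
chi_2 tensor chi_5 = chi_1 (all other irreducibles have multiplicity 0).

Proof sketch: The character of a tensor product is the pointwise product (chi_2 * chi_5)(C) = chi_2(C) * chi_5(C):
  {0}: (1)*(1), {1}: (exp(2*I*pi/3))*(exp(-I*pi/3)), {2}: (exp(-2*I*pi/3))*(exp(-2*I*pi/3)), {3}: (1)*(-1), {4}: (exp(2*I*pi/3))*(exp(2*I*pi/3)), {5}: (exp(-2*I*pi/3))*(exp(I*pi/3))
so (chi_2 * chi_5) takes values
  {0} -> 1, {1} -> exp(I*pi/3), {2} -> exp(2*I*pi/3), {3} -> -1, {4} -> exp(-2*I*pi/3), {5} -> exp(-I*pi/3).
Now take the inner product of this character with each irreducible chi from the table, <chi_2*chi_5, chi> = (1/6) sum_C |C| (chi_2*chi_5)(C) conj(chi(C)):
  <chi_2*chi_5, chi_0> = (1/6)[1*(1)*conj(1) + 1*(exp(I*pi/3))*conj(1) + 1*(exp(2*I*pi/3))*conj(1) + 1*(-1)*conj(1) + 1*(exp(-2*I*pi/3))*conj(1) + 1*(exp(-I*pi/3))*conj(1)]
      = (1/6)[(1) + (exp(I*pi/3)) + (exp(2*I*pi/3)) + (-1) + (exp(-2*I*pi/3)) + (exp(-I*pi/3))] = 0/6 = 0
  <chi_2*chi_5, chi_1> = (1/6)[1*(1)*conj(1) + 1*(exp(I*pi/3))*conj(exp(I*pi/3)) + 1*(exp(2*I*pi/3))*conj(exp(2*I*pi/3)) + 1*(-1)*conj(-1) + 1*(exp(-2*I*pi/3))*conj(exp(-2*I*pi/3)) + 1*(exp(-I*pi/3))*conj(exp(-I*pi/3))]
      = (1/6)[(1) + (1) + (1) + (1) + (1) + (1)] = 6/6 = 1
  <chi_2*chi_5, chi_2> = (1/6)[1*(1)*conj(1) + 1*(exp(I*pi/3))*conj(exp(2*I*pi/3)) + 1*(exp(2*I*pi/3))*conj(exp(-2*I*pi/3)) + 1*(-1)*conj(1) + 1*(exp(-2*I*pi/3))*conj(exp(2*I*pi/3)) + 1*(exp(-I*pi/3))*conj(exp(-2*I*pi/3))]
      = (1/6)[(1) + (exp(-I*pi/3)) + (exp(-2*I*pi/3)) + (-1) + (exp(2*I*pi/3)) + (exp(I*pi/3))] = 0/6 = 0
  <chi_2*chi_5, chi_3> = (1/6)[1*(1)*conj(1) + 1*(exp(I*pi/3))*conj(-1) + 1*(exp(2*I*pi/3))*conj(1) + 1*(-1)*conj(-1) + 1*(exp(-2*I*pi/3))*conj(1) + 1*(exp(-I*pi/3))*conj(-1)]
      = (1/6)[(1) + (-exp(I*pi/3)) + (exp(2*I*pi/3)) + (1) + (exp(-2*I*pi/3)) + (-exp(-I*pi/3))] = 0/6 = 0
  <chi_2*chi_5, chi_4> = (1/6)[1*(1)*conj(1) + 1*(exp(I*pi/3))*conj(exp(-2*I*pi/3)) + 1*(exp(2*I*pi/3))*conj(exp(2*I*pi/3)) + 1*(-1)*conj(1) + 1*(exp(-2*I*pi/3))*conj(exp(-2*I*pi/3)) + 1*(exp(-I*pi/3))*conj(exp(2*I*pi/3))]
      = (1/6)[(1) + (-1) + (1) + (-1) + (1) + (-1)] = 0/6 = 0
  <chi_2*chi_5, chi_5> = (1/6)[1*(1)*conj(1) + 1*(exp(I*pi/3))*conj(exp(-I*pi/3)) + 1*(exp(2*I*pi/3))*conj(exp(-2*I*pi/3)) + 1*(-1)*conj(-1) + 1*(exp(-2*I*pi/3))*conj(exp(2*I*pi/3)) + 1*(exp(-I*pi/3))*conj(exp(I*pi/3))]
      = (1/6)[(1) + (exp(2*I*pi/3)) + (exp(-2*I*pi/3)) + (1) + (exp(2*I*pi/3)) + (exp(-2*I*pi/3))] = 0/6 = 0
(Exp terms are combined using exp(i*s)*conj(exp(i*t)) = exp(i*(s-t)), and sums of them are collapsed using the identity that for every m > 1 the m distinct m-th roots of unity sum to 0, e.g. 1 + exp(2*I*pi/3) + exp(-2*I*pi/3) = 0.)
Hence the multiplicities are chi_1: 1. Dimension check: dim(chi_2)*dim(chi_5) = 1*1 = 1 and sum (mult * dim) = 1*1 = 1.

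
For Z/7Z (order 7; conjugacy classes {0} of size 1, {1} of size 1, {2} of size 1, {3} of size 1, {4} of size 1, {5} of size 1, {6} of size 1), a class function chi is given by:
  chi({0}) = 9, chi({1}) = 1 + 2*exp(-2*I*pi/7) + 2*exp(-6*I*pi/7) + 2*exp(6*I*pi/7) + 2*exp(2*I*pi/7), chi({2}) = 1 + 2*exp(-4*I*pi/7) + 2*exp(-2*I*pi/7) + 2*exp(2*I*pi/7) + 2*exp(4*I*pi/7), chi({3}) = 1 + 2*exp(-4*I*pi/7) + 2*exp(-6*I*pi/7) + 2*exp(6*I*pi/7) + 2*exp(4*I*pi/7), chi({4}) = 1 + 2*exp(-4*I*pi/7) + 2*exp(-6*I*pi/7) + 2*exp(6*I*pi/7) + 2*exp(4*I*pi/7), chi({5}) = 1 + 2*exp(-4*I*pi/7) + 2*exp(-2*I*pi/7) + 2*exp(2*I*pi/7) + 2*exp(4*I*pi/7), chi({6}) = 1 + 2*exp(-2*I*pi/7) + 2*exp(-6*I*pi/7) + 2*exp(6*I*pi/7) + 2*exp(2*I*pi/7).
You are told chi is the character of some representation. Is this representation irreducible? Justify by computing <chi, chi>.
Not irreducible (reducible): <chi, chi> = 17 > 1.

Why: <chi, chi> = (1/|G|) sum_C |C| * |chi(C)|^2 = (1/7)[1*|9|^2 + 1*|1 + 2*exp(-2*I*pi/7) + 2*exp(-6*I*pi/7) + 2*exp(6*I*pi/7) + 2*exp(2*I*pi/7)|^2 + 1*|1 + 2*exp(-4*I*pi/7) + 2*exp(-2*I*pi/7) + 2*exp(2*I*pi/7) + 2*exp(4*I*pi/7)|^2 + 1*|1 + 2*exp(-4*I*pi/7) + 2*exp(-6*I*pi/7) + 2*exp(6*I*pi/7) + 2*exp(4*I*pi/7)|^2 + 1*|1 + 2*exp(-4*I*pi/7) + 2*exp(-6*I*pi/7) + 2*exp(6*I*pi/7) + 2*exp(4*I*pi/7)|^2 + 1*|1 + 2*exp(-4*I*pi/7) + 2*exp(-2*I*pi/7) + 2*exp(2*I*pi/7) + 2*exp(4*I*pi/7)|^2 + 1*|1 + 2*exp(-2*I*pi/7) + 2*exp(-6*I*pi/7) + 2*exp(6*I*pi/7) + 2*exp(2*I*pi/7)|^2]
  = (1/7)[(81) + (17 + 12*exp(-4*I*pi/7) + 8*exp(-2*I*pi/7) + 12*exp(-6*I*pi/7) + 12*exp(6*I*pi/7) + 8*exp(2*I*pi/7) + 12*exp(4*I*pi/7)) + (17 + 12*exp(-2*I*pi/7) + 8*exp(-4*I*pi/7) + 12*exp(-6*I*pi/7) + 12*exp(6*I*pi/7) + 8*exp(4*I*pi/7) + 12*exp(2*I*pi/7)) + (17 + 12*exp(-4*I*pi/7) + 12*exp(-2*I*pi/7) + 8*exp(-6*I*pi/7) + 8*exp(6*I*pi/7) + 12*exp(2*I*pi/7) + 12*exp(4*I*pi/7)) + (17 + 12*exp(-4*I*pi/7) + 12*exp(-2*I*pi/7) + 8*exp(-6*I*pi/7) + 8*exp(6*I*pi/7) + 12*exp(2*I*pi/7) + 12*exp(4*I*pi/7)) + (17 + 12*exp(-2*I*pi/7) + 8*exp(-4*I*pi/7) + 12*exp(-6*I*pi/7) + 12*exp(6*I*pi/7) + 8*exp(4*I*pi/7) + 12*exp(2*I*pi/7)) + (17 + 12*exp(-4*I*pi/7) + 8*exp(-2*I*pi/7) + 12*exp(-6*I*pi/7) + 12*exp(6*I*pi/7) + 8*exp(2*I*pi/7) + 12*exp(4*I*pi/7))] = 119/7 = 17.
(Exp terms are combined using exp(i*s)*conj(exp(i*t)) = exp(i*(s-t)), and sums of them are collapsed using the identity that for every m > 1 the m distinct m-th roots of unity sum to 0, e.g. 1 + exp(2*I*pi/3) + exp(-2*I*pi/3) = 0.)
A character is irreducible iff <chi, chi> = 1, so this representation is reducible.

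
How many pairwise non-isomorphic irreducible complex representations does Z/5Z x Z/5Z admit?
25

Explanation: The number of irreducible complex representations of a finite group equals its number of conjugacy classes. Z/5Z x Z/5Z is abelian of order 25, so every element is its own conjugacy class: 25 classes, so Z/5Z x Z/5Z (order 25) has exactly 25 irreducible complex representations.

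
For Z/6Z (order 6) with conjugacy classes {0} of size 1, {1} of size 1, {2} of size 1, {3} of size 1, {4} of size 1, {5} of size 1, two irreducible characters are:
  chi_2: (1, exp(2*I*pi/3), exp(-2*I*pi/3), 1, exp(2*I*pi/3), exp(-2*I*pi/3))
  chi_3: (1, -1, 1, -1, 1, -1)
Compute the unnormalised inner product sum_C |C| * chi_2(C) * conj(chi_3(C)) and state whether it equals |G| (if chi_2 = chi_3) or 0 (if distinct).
Sum = 0; so <chi_2, chi_3> = 0 (distinct irreducibles are orthogonal).

Details: Compute term by term over conjugacy classes (|C| * chi_2(C) * conj(chi_3(C))):
  1*(1)*conj(1) + 1*(exp(2*I*pi/3))*conj(-1) + 1*(exp(-2*I*pi/3))*conj(1) + 1*(1)*conj(-1) + 1*(exp(2*I*pi/3))*conj(1) + 1*(exp(-2*I*pi/3))*conj(-1)
  = (1) + (-exp(2*I*pi/3)) + (exp(-2*I*pi/3)) + (-1) + (exp(2*I*pi/3)) + (-exp(-2*I*pi/3))
  = 0.
(Exp terms are combined using exp(i*s)*conj(exp(i*t)) = exp(i*(s-t)), and sums of them are collapsed using the identity that for every m > 1 the m distinct m-th roots of unity sum to 0, e.g. 1 + exp(2*I*pi/3) + exp(-2*I*pi/3) = 0.)
Dividing by |G| = 6 gives 0/6 = 0, matching the row-orthogonality relation <chi_2, chi_3> = [chi_2 = chi_3].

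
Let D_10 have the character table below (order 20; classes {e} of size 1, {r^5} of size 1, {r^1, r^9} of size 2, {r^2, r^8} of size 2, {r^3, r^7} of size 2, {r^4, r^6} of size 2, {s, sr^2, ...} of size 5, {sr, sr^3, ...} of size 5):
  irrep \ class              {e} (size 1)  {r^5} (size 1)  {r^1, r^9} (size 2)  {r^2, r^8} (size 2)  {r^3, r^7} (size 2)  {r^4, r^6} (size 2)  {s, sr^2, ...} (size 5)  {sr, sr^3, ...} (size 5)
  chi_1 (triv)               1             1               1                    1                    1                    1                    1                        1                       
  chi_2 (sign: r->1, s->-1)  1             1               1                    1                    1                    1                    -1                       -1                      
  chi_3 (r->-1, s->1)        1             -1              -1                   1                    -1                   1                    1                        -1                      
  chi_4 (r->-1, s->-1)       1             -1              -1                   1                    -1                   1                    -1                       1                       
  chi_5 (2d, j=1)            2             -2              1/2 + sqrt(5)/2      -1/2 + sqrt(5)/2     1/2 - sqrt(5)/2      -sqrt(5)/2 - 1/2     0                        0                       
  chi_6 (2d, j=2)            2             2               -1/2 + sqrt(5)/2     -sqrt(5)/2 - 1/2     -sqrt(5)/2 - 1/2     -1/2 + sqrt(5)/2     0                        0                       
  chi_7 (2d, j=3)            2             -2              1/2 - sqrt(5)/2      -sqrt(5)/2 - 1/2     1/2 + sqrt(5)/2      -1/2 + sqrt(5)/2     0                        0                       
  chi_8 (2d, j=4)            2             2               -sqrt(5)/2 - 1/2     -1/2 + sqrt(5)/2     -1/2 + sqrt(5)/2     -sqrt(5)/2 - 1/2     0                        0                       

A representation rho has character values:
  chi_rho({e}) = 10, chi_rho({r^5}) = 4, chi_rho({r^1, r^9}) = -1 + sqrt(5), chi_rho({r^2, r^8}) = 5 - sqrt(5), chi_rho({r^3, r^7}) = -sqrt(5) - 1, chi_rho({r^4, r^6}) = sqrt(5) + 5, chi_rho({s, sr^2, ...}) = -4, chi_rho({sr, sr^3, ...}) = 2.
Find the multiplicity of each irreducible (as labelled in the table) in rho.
Multiplicities: chi_1: 1, chi_2: 2, chi_3: 0, chi_4: 3, chi_5: 0, chi_6: 2, chi_7: 0, chi_8: 0.

Argument: Use <chi_rho, chi> = (1/|G|) sum_C |C| * chi_rho(C) * conj(chi(C)) with |G| = 20 for each irreducible chi in the table:
  <chi_rho, chi_1> = (1/20)[1*(10)*conj(1) + 1*(4)*conj(1) + 2*(-1 + sqrt(5))*conj(1) + 2*(5 - sqrt(5))*conj(1) + 2*(-sqrt(5) - 1)*conj(1) + 2*(sqrt(5) + 5)*conj(1) + 5*(-4)*conj(1) + 5*(2)*conj(1)]
      = (1/20)[(10) + (4) + (-2 + 2*sqrt(5)) + (10 - 2*sqrt(5)) + (-2*sqrt(5) - 2) + (2*sqrt(5) + 10) + (-20) + (10)] = 20/20 = 1
  <chi_rho, chi_2> = (1/20)[1*(10)*conj(1) + 1*(4)*conj(1) + 2*(-1 + sqrt(5))*conj(1) + 2*(5 - sqrt(5))*conj(1) + 2*(-sqrt(5) - 1)*conj(1) + 2*(sqrt(5) + 5)*conj(1) + 5*(-4)*conj(-1) + 5*(2)*conj(-1)]
      = (1/20)[(10) + (4) + (-2 + 2*sqrt(5)) + (10 - 2*sqrt(5)) + (-2*sqrt(5) - 2) + (2*sqrt(5) + 10) + (20) + (-10)] = 40/20 = 2
  <chi_rho, chi_3> = (1/20)[1*(10)*conj(1) + 1*(4)*conj(-1) + 2*(-1 + sqrt(5))*conj(-1) + 2*(5 - sqrt(5))*conj(1) + 2*(-sqrt(5) - 1)*conj(-1) + 2*(sqrt(5) + 5)*conj(1) + 5*(-4)*conj(1) + 5*(2)*conj(-1)]
      = (1/20)[(10) + (-4) + (2 - 2*sqrt(5)) + (10 - 2*sqrt(5)) + (2 + 2*sqrt(5)) + (2*sqrt(5) + 10) + (-20) + (-10)] = 0/20 = 0
  <chi_rho, chi_4> = (1/20)[1*(10)*conj(1) + 1*(4)*conj(-1) + 2*(-1 + sqrt(5))*conj(-1) + 2*(5 - sqrt(5))*conj(1) + 2*(-sqrt(5) - 1)*conj(-1) + 2*(sqrt(5) + 5)*conj(1) + 5*(-4)*conj(-1) + 5*(2)*conj(1)]
      = (1/20)[(10) + (-4) + (2 - 2*sqrt(5)) + (10 - 2*sqrt(5)) + (2 + 2*sqrt(5)) + (2*sqrt(5) + 10) + (20) + (10)] = 60/20 = 3
  <chi_rho, chi_5> = (1/20)[1*(10)*conj(2) + 1*(4)*conj(-2) + 2*(-1 + sqrt(5))*conj(1/2 + sqrt(5)/2) + 2*(5 - sqrt(5))*conj(-1/2 + sqrt(5)/2) + 2*(-sqrt(5) - 1)*conj(1/2 - sqrt(5)/2) + 2*(sqrt(5) + 5)*conj(-sqrt(5)/2 - 1/2) + 5*(-4)*conj(0) + 5*(2)*conj(0)]
      = (1/20)[(20) + (-8) + (4) + (-10 + 6*sqrt(5)) + (4) + (-6*sqrt(5) - 10) + (0) + (0)] = 0/20 = 0
  <chi_rho, chi_6> = (1/20)[1*(10)*conj(2) + 1*(4)*conj(2) + 2*(-1 + sqrt(5))*conj(-1/2 + sqrt(5)/2) + 2*(5 - sqrt(5))*conj(-sqrt(5)/2 - 1/2) + 2*(-sqrt(5) - 1)*conj(-sqrt(5)/2 - 1/2) + 2*(sqrt(5) + 5)*conj(-1/2 + sqrt(5)/2) + 5*(-4)*conj(0) + 5*(2)*conj(0)]
      = (1/20)[(20) + (8) + (6 - 2*sqrt(5)) + (-4*sqrt(5)) + (2*sqrt(5) + 6) + (4*sqrt(5)) + (0) + (0)] = 40/20 = 2
  <chi_rho, chi_7> = (1/20)[1*(10)*conj(2) + 1*(4)*conj(-2) + 2*(-1 + sqrt(5))*conj(1/2 - sqrt(5)/2) + 2*(5 - sqrt(5))*conj(-sqrt(5)/2 - 1/2) + 2*(-sqrt(5) - 1)*conj(1/2 + sqrt(5)/2) + 2*(sqrt(5) + 5)*conj(-1/2 + sqrt(5)/2) + 5*(-4)*conj(0) + 5*(2)*conj(0)]
      = (1/20)[(20) + (-8) + (-6 + 2*sqrt(5)) + (-4*sqrt(5)) + (-6 - 2*sqrt(5)) + (4*sqrt(5)) + (0) + (0)] = 0/20 = 0
  <chi_rho, chi_8> = (1/20)[1*(10)*conj(2) + 1*(4)*conj(2) + 2*(-1 + sqrt(5))*conj(-sqrt(5)/2 - 1/2) + 2*(5 - sqrt(5))*conj(-1/2 + sqrt(5)/2) + 2*(-sqrt(5) - 1)*conj(-1/2 + sqrt(5)/2) + 2*(sqrt(5) + 5)*conj(-sqrt(5)/2 - 1/2) + 5*(-4)*conj(0) + 5*(2)*conj(0)]
      = (1/20)[(20) + (8) + (-4) + (-10 + 6*sqrt(5)) + (-4) + (-6*sqrt(5) - 10) + (0) + (0)] = 0/20 = 0
Dimension check: dim(rho) = sum (mult * dim) = 1*1 + 2*1 + 0*1 + 3*1 + 0*2 + 2*2 + 0*2 + 0*2 = 10 = chi_rho(e) = 10.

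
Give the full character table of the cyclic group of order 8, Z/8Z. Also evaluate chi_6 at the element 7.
Character table of Z/8Z (irreps indexed chi_0,...,chi_7 with chi_k(m) = zeta_8^(k*m), zeta_8 = exp(2*pi*i/8)):
  irrep \ class  {0} (size 1)  {1} (size 1)    {2} (size 1)  {3} (size 1)    {4} (size 1)  {5} (size 1)    {6} (size 1)  {7} (size 1)  
  chi_0          1             1               1             1               1             1               1             1             
  chi_1          1             exp(I*pi/4)     I             exp(3*I*pi/4)   -1            exp(-3*I*pi/4)  -I            exp(-I*pi/4)  
  chi_2          1             I               -1            -I              1             I               -1            -I            
  chi_3          1             exp(3*I*pi/4)   -I            exp(I*pi/4)     -1            exp(-I*pi/4)    I             exp(-3*I*pi/4)
  chi_4          1             -1              1             -1              1             -1              1             -1            
  chi_5          1             exp(-3*I*pi/4)  I             exp(-I*pi/4)    -1            exp(I*pi/4)     -I            exp(3*I*pi/4) 
  chi_6          1             -I              -1            I               1             -I              -1            I             
  chi_7          1             exp(-I*pi/4)    -I            exp(-3*I*pi/4)  -1            exp(3*I*pi/4)   I             exp(I*pi/4)   

Spot check: chi_6(7) = zeta_8^(6*7) = zeta_8^42 = I.

Solution. Z/8Z is abelian, so all 8 irreducible complex representations are 1-dimensional. They are given by chi_k(m) = zeta_8^(k*m) for k = 0,...,7. Row orthogonality: sum_m chi_k(m) conj(chi_l(m)) = 8 * [k = l].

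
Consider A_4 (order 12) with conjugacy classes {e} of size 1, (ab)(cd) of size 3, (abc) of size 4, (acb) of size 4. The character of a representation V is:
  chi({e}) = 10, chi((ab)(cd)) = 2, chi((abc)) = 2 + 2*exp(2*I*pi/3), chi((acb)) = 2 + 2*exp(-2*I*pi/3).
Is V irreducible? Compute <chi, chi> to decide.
Not irreducible (reducible): <chi, chi> = 12 > 1.

Working: <chi, chi> = (1/|G|) sum_C |C| * |chi(C)|^2 = (1/12)[1*|10|^2 + 3*|2|^2 + 4*|2 + 2*exp(2*I*pi/3)|^2 + 4*|2 + 2*exp(-2*I*pi/3)|^2]
  = (1/12)[(100) + (12) + (16) + (16)] = 144/12 = 12.
(Exp terms are combined using exp(i*s)*conj(exp(i*t)) = exp(i*(s-t)), and sums of them are collapsed using the identity that for every m > 1 the m distinct m-th roots of unity sum to 0, e.g. 1 + exp(2*I*pi/3) + exp(-2*I*pi/3) = 0.)
A character is irreducible iff <chi, chi> = 1, so this representation is reducible.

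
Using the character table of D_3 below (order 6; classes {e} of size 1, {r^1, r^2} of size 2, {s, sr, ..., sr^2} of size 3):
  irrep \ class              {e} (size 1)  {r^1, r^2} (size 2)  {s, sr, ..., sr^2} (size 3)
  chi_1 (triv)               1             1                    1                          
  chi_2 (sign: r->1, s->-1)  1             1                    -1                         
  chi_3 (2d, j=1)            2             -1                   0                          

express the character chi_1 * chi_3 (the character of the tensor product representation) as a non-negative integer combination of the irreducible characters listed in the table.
chi_1 tensor chi_3 = chi_3 (all other irreducibles have multiplicity 0).

Why: The character of a tensor product is the pointwise product (chi_1 * chi_3)(C) = chi_1(C) * chi_3(C):
  {e}: (1)*(2), {r^1, r^2}: (1)*(-1), {s, sr, ..., sr^2}: (1)*(0)
so (chi_1 * chi_3) takes values
  {e} -> 2, {r^1, r^2} -> -1, {s, sr, ..., sr^2} -> 0.
Now take the inner product of this character with each irreducible chi from the table, <chi_1*chi_3, chi> = (1/6) sum_C |C| (chi_1*chi_3)(C) conj(chi(C)):
  <chi_1*chi_3, chi_1> = (1/6)[1*(2)*conj(1) + 2*(-1)*conj(1) + 3*(0)*conj(1)]
      = (1/6)[(2) + (-2) + (0)] = 0/6 = 0
  <chi_1*chi_3, chi_2> = (1/6)[1*(2)*conj(1) + 2*(-1)*conj(1) + 3*(0)*conj(-1)]
      = (1/6)[(2) + (-2) + (0)] = 0/6 = 0
  <chi_1*chi_3, chi_3> = (1/6)[1*(2)*conj(2) + 2*(-1)*conj(-1) + 3*(0)*conj(0)]
      = (1/6)[(4) + (2) + (0)] = 6/6 = 1
Hence the multiplicities are chi_3: 1. Dimension check: dim(chi_1)*dim(chi_3) = 1*2 = 2 and sum (mult * dim) = 1*2 = 2.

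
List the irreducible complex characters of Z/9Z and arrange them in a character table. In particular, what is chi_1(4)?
Character table of Z/9Z (irreps indexed chi_0,...,chi_8 with chi_k(m) = zeta_9^(k*m), zeta_9 = exp(2*pi*i/9)):
  irrep \ class  {0} (size 1)  {1} (size 1)    {2} (size 1)    {3} (size 1)    {4} (size 1)    {5} (size 1)    {6} (size 1)    {7} (size 1)    {8} (size 1)  
  chi_0          1             1               1               1               1               1               1               1               1             
  chi_1          1             exp(2*I*pi/9)   exp(4*I*pi/9)   exp(2*I*pi/3)   exp(8*I*pi/9)   exp(-8*I*pi/9)  exp(-2*I*pi/3)  exp(-4*I*pi/9)  exp(-2*I*pi/9)
  chi_2          1             exp(4*I*pi/9)   exp(8*I*pi/9)   exp(-2*I*pi/3)  exp(-2*I*pi/9)  exp(2*I*pi/9)   exp(2*I*pi/3)   exp(-8*I*pi/9)  exp(-4*I*pi/9)
  chi_3          1             exp(2*I*pi/3)   exp(-2*I*pi/3)  1               exp(2*I*pi/3)   exp(-2*I*pi/3)  1               exp(2*I*pi/3)   exp(-2*I*pi/3)
  chi_4          1             exp(8*I*pi/9)   exp(-2*I*pi/9)  exp(2*I*pi/3)   exp(-4*I*pi/9)  exp(4*I*pi/9)   exp(-2*I*pi/3)  exp(2*I*pi/9)   exp(-8*I*pi/9)
  chi_5          1             exp(-8*I*pi/9)  exp(2*I*pi/9)   exp(-2*I*pi/3)  exp(4*I*pi/9)   exp(-4*I*pi/9)  exp(2*I*pi/3)   exp(-2*I*pi/9)  exp(8*I*pi/9) 
  chi_6          1             exp(-2*I*pi/3)  exp(2*I*pi/3)   1               exp(-2*I*pi/3)  exp(2*I*pi/3)   1               exp(-2*I*pi/3)  exp(2*I*pi/3) 
  chi_7          1             exp(-4*I*pi/9)  exp(-8*I*pi/9)  exp(2*I*pi/3)   exp(2*I*pi/9)   exp(-2*I*pi/9)  exp(-2*I*pi/3)  exp(8*I*pi/9)   exp(4*I*pi/9) 
  chi_8          1             exp(-2*I*pi/9)  exp(-4*I*pi/9)  exp(-2*I*pi/3)  exp(-8*I*pi/9)  exp(8*I*pi/9)   exp(2*I*pi/3)   exp(4*I*pi/9)   exp(2*I*pi/9) 

Spot check: chi_1(4) = zeta_9^(1*4) = zeta_9^4 = exp(8*I*pi/9).

Derivation: Z/9Z is abelian, so all 9 irreducible complex representations are 1-dimensional. They are given by chi_k(m) = zeta_9^(k*m) for k = 0,...,8. Row orthogonality: sum_m chi_k(m) conj(chi_l(m)) = 9 * [k = l].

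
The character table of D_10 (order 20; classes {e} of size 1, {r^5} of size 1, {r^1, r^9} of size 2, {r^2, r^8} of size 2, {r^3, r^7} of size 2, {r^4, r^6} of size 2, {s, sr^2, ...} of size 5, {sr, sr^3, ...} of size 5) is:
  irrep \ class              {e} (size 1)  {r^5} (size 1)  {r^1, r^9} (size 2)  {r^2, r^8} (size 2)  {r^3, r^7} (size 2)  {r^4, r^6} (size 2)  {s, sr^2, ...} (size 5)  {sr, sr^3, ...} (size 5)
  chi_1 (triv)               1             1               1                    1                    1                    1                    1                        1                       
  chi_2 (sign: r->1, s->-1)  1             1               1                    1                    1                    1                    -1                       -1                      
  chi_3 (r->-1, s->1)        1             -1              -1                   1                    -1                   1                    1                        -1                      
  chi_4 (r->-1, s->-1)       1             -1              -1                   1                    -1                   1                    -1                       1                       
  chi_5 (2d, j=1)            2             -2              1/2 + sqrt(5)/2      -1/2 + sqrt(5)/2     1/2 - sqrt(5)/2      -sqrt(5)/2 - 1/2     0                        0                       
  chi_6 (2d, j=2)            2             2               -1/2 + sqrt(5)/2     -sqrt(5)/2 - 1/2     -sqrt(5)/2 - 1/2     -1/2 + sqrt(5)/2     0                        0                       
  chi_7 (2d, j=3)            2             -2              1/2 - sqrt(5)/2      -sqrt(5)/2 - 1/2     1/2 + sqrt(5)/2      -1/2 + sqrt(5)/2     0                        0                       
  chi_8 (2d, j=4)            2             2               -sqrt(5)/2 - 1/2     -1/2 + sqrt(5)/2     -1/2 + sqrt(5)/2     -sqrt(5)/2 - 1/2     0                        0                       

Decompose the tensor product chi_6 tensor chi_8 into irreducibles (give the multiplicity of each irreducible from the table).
chi_6 tensor chi_8 = chi_6 + chi_8 (all other irreducibles have multiplicity 0).

Working: The character of a tensor product is the pointwise product (chi_6 * chi_8)(C) = chi_6(C) * chi_8(C):
  {e}: (2)*(2), {r^5}: (2)*(2), {r^1, r^9}: (-1/2 + sqrt(5)/2)*(-sqrt(5)/2 - 1/2), {r^2, r^8}: (-sqrt(5)/2 - 1/2)*(-1/2 + sqrt(5)/2), {r^3, r^7}: (-sqrt(5)/2 - 1/2)*(-1/2 + sqrt(5)/2), {r^4, r^6}: (-1/2 + sqrt(5)/2)*(-sqrt(5)/2 - 1/2), {s, sr^2, ...}: (0)*(0), {sr, sr^3, ...}: (0)*(0)
so (chi_6 * chi_8) takes values
  {e} -> 4, {r^5} -> 4, {r^1, r^9} -> -1, {r^2, r^8} -> -1, {r^3, r^7} -> -1, {r^4, r^6} -> -1, {s, sr^2, ...} -> 0, {sr, sr^3, ...} -> 0.
Now take the inner product of this character with each irreducible chi from the table, <chi_6*chi_8, chi> = (1/20) sum_C |C| (chi_6*chi_8)(C) conj(chi(C)):
  <chi_6*chi_8, chi_1> = (1/20)[1*(4)*conj(1) + 1*(4)*conj(1) + 2*(-1)*conj(1) + 2*(-1)*conj(1) + 2*(-1)*conj(1) + 2*(-1)*conj(1) + 5*(0)*conj(1) + 5*(0)*conj(1)]
      = (1/20)[(4) + (4) + (-2) + (-2) + (-2) + (-2) + (0) + (0)] = 0/20 = 0
  <chi_6*chi_8, chi_2> = (1/20)[1*(4)*conj(1) + 1*(4)*conj(1) + 2*(-1)*conj(1) + 2*(-1)*conj(1) + 2*(-1)*conj(1) + 2*(-1)*conj(1) + 5*(0)*conj(-1) + 5*(0)*conj(-1)]
      = (1/20)[(4) + (4) + (-2) + (-2) + (-2) + (-2) + (0) + (0)] = 0/20 = 0
  <chi_6*chi_8, chi_3> = (1/20)[1*(4)*conj(1) + 1*(4)*conj(-1) + 2*(-1)*conj(-1) + 2*(-1)*conj(1) + 2*(-1)*conj(-1) + 2*(-1)*conj(1) + 5*(0)*conj(1) + 5*(0)*conj(-1)]
      = (1/20)[(4) + (-4) + (2) + (-2) + (2) + (-2) + (0) + (0)] = 0/20 = 0
  <chi_6*chi_8, chi_4> = (1/20)[1*(4)*conj(1) + 1*(4)*conj(-1) + 2*(-1)*conj(-1) + 2*(-1)*conj(1) + 2*(-1)*conj(-1) + 2*(-1)*conj(1) + 5*(0)*conj(-1) + 5*(0)*conj(1)]
      = (1/20)[(4) + (-4) + (2) + (-2) + (2) + (-2) + (0) + (0)] = 0/20 = 0
  <chi_6*chi_8, chi_5> = (1/20)[1*(4)*conj(2) + 1*(4)*conj(-2) + 2*(-1)*conj(1/2 + sqrt(5)/2) + 2*(-1)*conj(-1/2 + sqrt(5)/2) + 2*(-1)*conj(1/2 - sqrt(5)/2) + 2*(-1)*conj(-sqrt(5)/2 - 1/2) + 5*(0)*conj(0) + 5*(0)*conj(0)]
      = (1/20)[(8) + (-8) + (-sqrt(5) - 1) + (1 - sqrt(5)) + (-1 + sqrt(5)) + (1 + sqrt(5)) + (0) + (0)] = 0/20 = 0
  <chi_6*chi_8, chi_6> = (1/20)[1*(4)*conj(2) + 1*(4)*conj(2) + 2*(-1)*conj(-1/2 + sqrt(5)/2) + 2*(-1)*conj(-sqrt(5)/2 - 1/2) + 2*(-1)*conj(-sqrt(5)/2 - 1/2) + 2*(-1)*conj(-1/2 + sqrt(5)/2) + 5*(0)*conj(0) + 5*(0)*conj(0)]
      = (1/20)[(8) + (8) + (1 - sqrt(5)) + (1 + sqrt(5)) + (1 + sqrt(5)) + (1 - sqrt(5)) + (0) + (0)] = 20/20 = 1
  <chi_6*chi_8, chi_7> = (1/20)[1*(4)*conj(2) + 1*(4)*conj(-2) + 2*(-1)*conj(1/2 - sqrt(5)/2) + 2*(-1)*conj(-sqrt(5)/2 - 1/2) + 2*(-1)*conj(1/2 + sqrt(5)/2) + 2*(-1)*conj(-1/2 + sqrt(5)/2) + 5*(0)*conj(0) + 5*(0)*conj(0)]
      = (1/20)[(8) + (-8) + (-1 + sqrt(5)) + (1 + sqrt(5)) + (-sqrt(5) - 1) + (1 - sqrt(5)) + (0) + (0)] = 0/20 = 0
  <chi_6*chi_8, chi_8> = (1/20)[1*(4)*conj(2) + 1*(4)*conj(2) + 2*(-1)*conj(-sqrt(5)/2 - 1/2) + 2*(-1)*conj(-1/2 + sqrt(5)/2) + 2*(-1)*conj(-1/2 + sqrt(5)/2) + 2*(-1)*conj(-sqrt(5)/2 - 1/2) + 5*(0)*conj(0) + 5*(0)*conj(0)]
      = (1/20)[(8) + (8) + (1 + sqrt(5)) + (1 - sqrt(5)) + (1 - sqrt(5)) + (1 + sqrt(5)) + (0) + (0)] = 20/20 = 1
Hence the multiplicities are chi_6: 1, chi_8: 1. Dimension check: dim(chi_6)*dim(chi_8) = 2*2 = 4 and sum (mult * dim) = 1*2 + 1*2 = 4.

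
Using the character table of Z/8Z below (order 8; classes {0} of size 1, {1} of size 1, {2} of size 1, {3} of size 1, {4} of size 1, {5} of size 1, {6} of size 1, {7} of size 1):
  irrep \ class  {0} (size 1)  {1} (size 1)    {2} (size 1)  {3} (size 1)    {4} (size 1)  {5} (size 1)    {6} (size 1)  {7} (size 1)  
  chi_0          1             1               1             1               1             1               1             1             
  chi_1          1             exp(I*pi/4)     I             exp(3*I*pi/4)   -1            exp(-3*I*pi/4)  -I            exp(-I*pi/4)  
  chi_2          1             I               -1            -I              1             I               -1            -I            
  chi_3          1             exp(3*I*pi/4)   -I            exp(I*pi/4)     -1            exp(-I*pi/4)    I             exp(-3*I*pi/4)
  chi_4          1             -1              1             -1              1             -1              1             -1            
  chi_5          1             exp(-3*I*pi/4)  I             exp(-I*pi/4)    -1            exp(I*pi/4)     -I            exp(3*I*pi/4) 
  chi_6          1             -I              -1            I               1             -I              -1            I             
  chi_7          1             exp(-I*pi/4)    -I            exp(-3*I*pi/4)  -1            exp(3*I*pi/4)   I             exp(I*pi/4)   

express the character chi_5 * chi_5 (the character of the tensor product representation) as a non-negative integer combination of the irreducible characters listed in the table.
chi_5 tensor chi_5 = chi_2 (all other irreducibles have multiplicity 0).

Why: The character of a tensor product is the pointwise product (chi_5 * chi_5)(C) = chi_5(C) * chi_5(C):
  {0}: (1)*(1), {1}: (exp(-3*I*pi/4))*(exp(-3*I*pi/4)), {2}: (I)*(I), {3}: (exp(-I*pi/4))*(exp(-I*pi/4)), {4}: (-1)*(-1), {5}: (exp(I*pi/4))*(exp(I*pi/4)), {6}: (-I)*(-I), {7}: (exp(3*I*pi/4))*(exp(3*I*pi/4))
so (chi_5 * chi_5) takes values
  {0} -> 1, {1} -> I, {2} -> -1, {3} -> -I, {4} -> 1, {5} -> I, {6} -> -1, {7} -> -I.
Now take the inner product of this character with each irreducible chi from the table, <chi_5*chi_5, chi> = (1/8) sum_C |C| (chi_5*chi_5)(C) conj(chi(C)):
  <chi_5*chi_5, chi_0> = (1/8)[1*(1)*conj(1) + 1*(I)*conj(1) + 1*(-1)*conj(1) + 1*(-I)*conj(1) + 1*(1)*conj(1) + 1*(I)*conj(1) + 1*(-1)*conj(1) + 1*(-I)*conj(1)]
      = (1/8)[(1) + (I) + (-1) + (-I) + (1) + (I) + (-1) + (-I)] = 0/8 = 0
  <chi_5*chi_5, chi_1> = (1/8)[1*(1)*conj(1) + 1*(I)*conj(exp(I*pi/4)) + 1*(-1)*conj(I) + 1*(-I)*conj(exp(3*I*pi/4)) + 1*(1)*conj(-1) + 1*(I)*conj(exp(-3*I*pi/4)) + 1*(-1)*conj(-I) + 1*(-I)*conj(exp(-I*pi/4))]
      = (1/8)[(1) + (exp(I*pi/4)) + (I) + (-exp(-I*pi/4)) + (-1) + (exp(-3*I*pi/4)) + (-I) + (-exp(3*I*pi/4))] = 0/8 = 0
  <chi_5*chi_5, chi_2> = (1/8)[1*(1)*conj(1) + 1*(I)*conj(I) + 1*(-1)*conj(-1) + 1*(-I)*conj(-I) + 1*(1)*conj(1) + 1*(I)*conj(I) + 1*(-1)*conj(-1) + 1*(-I)*conj(-I)]
      = (1/8)[(1) + (1) + (1) + (1) + (1) + (1) + (1) + (1)] = 8/8 = 1
  <chi_5*chi_5, chi_3> = (1/8)[1*(1)*conj(1) + 1*(I)*conj(exp(3*I*pi/4)) + 1*(-1)*conj(-I) + 1*(-I)*conj(exp(I*pi/4)) + 1*(1)*conj(-1) + 1*(I)*conj(exp(-I*pi/4)) + 1*(-1)*conj(I) + 1*(-I)*conj(exp(-3*I*pi/4))]
      = (1/8)[(1) + (exp(-I*pi/4)) + (-I) + (-exp(I*pi/4)) + (-1) + (exp(3*I*pi/4)) + (I) + (-exp(-3*I*pi/4))] = 0/8 = 0
  <chi_5*chi_5, chi_4> = (1/8)[1*(1)*conj(1) + 1*(I)*conj(-1) + 1*(-1)*conj(1) + 1*(-I)*conj(-1) + 1*(1)*conj(1) + 1*(I)*conj(-1) + 1*(-1)*conj(1) + 1*(-I)*conj(-1)]
      = (1/8)[(1) + (-I) + (-1) + (I) + (1) + (-I) + (-1) + (I)] = 0/8 = 0
  <chi_5*chi_5, chi_5> = (1/8)[1*(1)*conj(1) + 1*(I)*conj(exp(-3*I*pi/4)) + 1*(-1)*conj(I) + 1*(-I)*conj(exp(-I*pi/4)) + 1*(1)*conj(-1) + 1*(I)*conj(exp(I*pi/4)) + 1*(-1)*conj(-I) + 1*(-I)*conj(exp(3*I*pi/4))]
      = (1/8)[(1) + (exp(-3*I*pi/4)) + (I) + (-exp(3*I*pi/4)) + (-1) + (exp(I*pi/4)) + (-I) + (-exp(-I*pi/4))] = 0/8 = 0
  <chi_5*chi_5, chi_6> = (1/8)[1*(1)*conj(1) + 1*(I)*conj(-I) + 1*(-1)*conj(-1) + 1*(-I)*conj(I) + 1*(1)*conj(1) + 1*(I)*conj(-I) + 1*(-1)*conj(-1) + 1*(-I)*conj(I)]
      = (1/8)[(1) + (-1) + (1) + (-1) + (1) + (-1) + (1) + (-1)] = 0/8 = 0
  <chi_5*chi_5, chi_7> = (1/8)[1*(1)*conj(1) + 1*(I)*conj(exp(-I*pi/4)) + 1*(-1)*conj(-I) + 1*(-I)*conj(exp(-3*I*pi/4)) + 1*(1)*conj(-1) + 1*(I)*conj(exp(3*I*pi/4)) + 1*(-1)*conj(I) + 1*(-I)*conj(exp(I*pi/4))]
      = (1/8)[(1) + (exp(3*I*pi/4)) + (-I) + (-exp(-3*I*pi/4)) + (-1) + (exp(-I*pi/4)) + (I) + (-exp(I*pi/4))] = 0/8 = 0
(Exp terms are combined using exp(i*s)*conj(exp(i*t)) = exp(i*(s-t)), and sums of them are collapsed using the identity that for every m > 1 the m distinct m-th roots of unity sum to 0, e.g. 1 + exp(2*I*pi/3) + exp(-2*I*pi/3) = 0.)
Hence the multiplicities are chi_2: 1. Dimension check: dim(chi_5)*dim(chi_5) = 1*1 = 1 and sum (mult * dim) = 1*1 = 1.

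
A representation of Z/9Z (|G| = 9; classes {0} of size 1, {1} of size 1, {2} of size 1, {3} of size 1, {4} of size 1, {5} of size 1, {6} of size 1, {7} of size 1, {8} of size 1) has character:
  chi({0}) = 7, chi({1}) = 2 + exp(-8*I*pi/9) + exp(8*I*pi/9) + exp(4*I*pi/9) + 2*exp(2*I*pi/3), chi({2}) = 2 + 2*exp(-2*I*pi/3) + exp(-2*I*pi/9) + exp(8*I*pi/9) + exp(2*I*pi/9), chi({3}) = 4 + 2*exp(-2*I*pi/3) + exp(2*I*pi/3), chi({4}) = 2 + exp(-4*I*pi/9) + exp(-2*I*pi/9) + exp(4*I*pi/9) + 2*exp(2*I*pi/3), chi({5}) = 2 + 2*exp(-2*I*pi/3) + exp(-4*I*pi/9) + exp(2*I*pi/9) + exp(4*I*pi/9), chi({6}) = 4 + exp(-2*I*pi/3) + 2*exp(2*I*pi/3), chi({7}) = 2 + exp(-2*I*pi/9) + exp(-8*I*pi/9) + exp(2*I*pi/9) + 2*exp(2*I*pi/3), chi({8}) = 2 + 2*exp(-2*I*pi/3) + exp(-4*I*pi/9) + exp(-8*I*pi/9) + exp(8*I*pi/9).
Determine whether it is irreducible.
Not irreducible (reducible): <chi, chi> = 11 > 1.

Derivation: <chi, chi> = (1/|G|) sum_C |C| * |chi(C)|^2 = (1/9)[1*|7|^2 + 1*|2 + exp(-8*I*pi/9) + exp(8*I*pi/9) + exp(4*I*pi/9) + 2*exp(2*I*pi/3)|^2 + 1*|2 + 2*exp(-2*I*pi/3) + exp(-2*I*pi/9) + exp(8*I*pi/9) + exp(2*I*pi/9)|^2 + 1*|4 + 2*exp(-2*I*pi/3) + exp(2*I*pi/3)|^2 + 1*|2 + exp(-4*I*pi/9) + exp(-2*I*pi/9) + exp(4*I*pi/9) + 2*exp(2*I*pi/3)|^2 + 1*|2 + 2*exp(-2*I*pi/3) + exp(-4*I*pi/9) + exp(2*I*pi/9) + exp(4*I*pi/9)|^2 + 1*|4 + exp(-2*I*pi/3) + 2*exp(2*I*pi/3)|^2 + 1*|2 + exp(-2*I*pi/9) + exp(-8*I*pi/9) + exp(2*I*pi/9) + 2*exp(2*I*pi/3)|^2 + 1*|2 + 2*exp(-2*I*pi/3) + exp(-4*I*pi/9) + exp(-8*I*pi/9) + exp(8*I*pi/9)|^2]
  = (1/9)[(49) + (11 + 5*exp(-4*I*pi/9) + 5*exp(-2*I*pi/3) + 5*exp(-2*I*pi/9) + 4*exp(-8*I*pi/9) + 4*exp(8*I*pi/9) + 5*exp(2*I*pi/9) + 5*exp(2*I*pi/3) + 5*exp(4*I*pi/9)) + (11 + 5*exp(-4*I*pi/9) + 5*exp(-2*I*pi/3) + 4*exp(-2*I*pi/9) + 5*exp(-8*I*pi/9) + 5*exp(8*I*pi/9) + 4*exp(2*I*pi/9) + 5*exp(2*I*pi/3) + 5*exp(4*I*pi/9)) + (7) + (11 + 5*exp(-2*I*pi/3) + 4*exp(-4*I*pi/9) + 5*exp(-2*I*pi/9) + 5*exp(-8*I*pi/9) + 5*exp(8*I*pi/9) + 5*exp(2*I*pi/9) + 4*exp(4*I*pi/9) + 5*exp(2*I*pi/3)) + (11 + 5*exp(-2*I*pi/3) + 4*exp(-4*I*pi/9) + 5*exp(-2*I*pi/9) + 5*exp(-8*I*pi/9) + 5*exp(8*I*pi/9) + 5*exp(2*I*pi/9) + 4*exp(4*I*pi/9) + 5*exp(2*I*pi/3)) + (7) + (11 + 5*exp(-4*I*pi/9) + 5*exp(-2*I*pi/3) + 4*exp(-2*I*pi/9) + 5*exp(-8*I*pi/9) + 5*exp(8*I*pi/9) + 4*exp(2*I*pi/9) + 5*exp(2*I*pi/3) + 5*exp(4*I*pi/9)) + (11 + 5*exp(-4*I*pi/9) + 5*exp(-2*I*pi/3) + 5*exp(-2*I*pi/9) + 4*exp(-8*I*pi/9) + 4*exp(8*I*pi/9) + 5*exp(2*I*pi/9) + 5*exp(2*I*pi/3) + 5*exp(4*I*pi/9))] = 99/9 = 11.
(Exp terms are combined using exp(i*s)*conj(exp(i*t)) = exp(i*(s-t)), and sums of them are collapsed using the identity that for every m > 1 the m distinct m-th roots of unity sum to 0, e.g. 1 + exp(2*I*pi/3) + exp(-2*I*pi/3) = 0.)
A character is irreducible iff <chi, chi> = 1, so this representation is reducible.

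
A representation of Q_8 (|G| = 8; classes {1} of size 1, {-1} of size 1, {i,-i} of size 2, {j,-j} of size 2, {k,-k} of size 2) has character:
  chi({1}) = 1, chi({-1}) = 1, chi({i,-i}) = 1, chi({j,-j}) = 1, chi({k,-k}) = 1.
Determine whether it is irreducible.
Irreducible: <chi, chi> = 1.

Explanation: <chi, chi> = (1/|G|) sum_C |C| * |chi(C)|^2 = (1/8)[1*|1|^2 + 1*|1|^2 + 2*|1|^2 + 2*|1|^2 + 2*|1|^2]
  = (1/8)[(1) + (1) + (2) + (2) + (2)] = 8/8 = 1.
A character is irreducible iff <chi, chi> = 1, so this representation is irreducible.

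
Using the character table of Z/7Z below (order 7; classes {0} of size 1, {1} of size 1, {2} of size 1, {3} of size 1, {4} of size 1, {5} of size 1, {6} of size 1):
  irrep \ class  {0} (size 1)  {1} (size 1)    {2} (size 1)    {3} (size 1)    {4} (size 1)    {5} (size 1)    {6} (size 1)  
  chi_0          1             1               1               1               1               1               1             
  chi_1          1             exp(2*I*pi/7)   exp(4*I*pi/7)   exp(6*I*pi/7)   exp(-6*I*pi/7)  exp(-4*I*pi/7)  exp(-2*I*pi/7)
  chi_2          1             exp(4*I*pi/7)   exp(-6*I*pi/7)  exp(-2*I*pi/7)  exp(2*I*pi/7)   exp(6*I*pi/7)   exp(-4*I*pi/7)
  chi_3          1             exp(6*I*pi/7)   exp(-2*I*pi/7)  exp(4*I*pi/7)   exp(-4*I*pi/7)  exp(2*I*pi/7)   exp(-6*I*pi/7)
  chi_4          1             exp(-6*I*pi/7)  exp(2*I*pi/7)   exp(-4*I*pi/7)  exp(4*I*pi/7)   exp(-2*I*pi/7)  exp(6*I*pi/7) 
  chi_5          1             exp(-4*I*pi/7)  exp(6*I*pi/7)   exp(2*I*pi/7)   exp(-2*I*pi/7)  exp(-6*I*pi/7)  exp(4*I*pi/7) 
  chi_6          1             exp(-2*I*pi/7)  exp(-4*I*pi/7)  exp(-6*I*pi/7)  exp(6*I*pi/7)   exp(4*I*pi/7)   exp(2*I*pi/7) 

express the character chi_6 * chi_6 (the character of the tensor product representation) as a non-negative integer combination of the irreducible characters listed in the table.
chi_6 tensor chi_6 = chi_5 (all other irreducibles have multiplicity 0).

Details: The character of a tensor product is the pointwise product (chi_6 * chi_6)(C) = chi_6(C) * chi_6(C):
  {0}: (1)*(1), {1}: (exp(-2*I*pi/7))*(exp(-2*I*pi/7)), {2}: (exp(-4*I*pi/7))*(exp(-4*I*pi/7)), {3}: (exp(-6*I*pi/7))*(exp(-6*I*pi/7)), {4}: (exp(6*I*pi/7))*(exp(6*I*pi/7)), {5}: (exp(4*I*pi/7))*(exp(4*I*pi/7)), {6}: (exp(2*I*pi/7))*(exp(2*I*pi/7))
so (chi_6 * chi_6) takes values
  {0} -> 1, {1} -> exp(-4*I*pi/7), {2} -> exp(6*I*pi/7), {3} -> exp(2*I*pi/7), {4} -> exp(-2*I*pi/7), {5} -> exp(-6*I*pi/7), {6} -> exp(4*I*pi/7).
Now take the inner product of this character with each irreducible chi from the table, <chi_6*chi_6, chi> = (1/7) sum_C |C| (chi_6*chi_6)(C) conj(chi(C)):
  <chi_6*chi_6, chi_0> = (1/7)[1*(1)*conj(1) + 1*(exp(-4*I*pi/7))*conj(1) + 1*(exp(6*I*pi/7))*conj(1) + 1*(exp(2*I*pi/7))*conj(1) + 1*(exp(-2*I*pi/7))*conj(1) + 1*(exp(-6*I*pi/7))*conj(1) + 1*(exp(4*I*pi/7))*conj(1)]
      = (1/7)[(1) + (exp(-4*I*pi/7)) + (exp(6*I*pi/7)) + (exp(2*I*pi/7)) + (exp(-2*I*pi/7)) + (exp(-6*I*pi/7)) + (exp(4*I*pi/7))] = 0/7 = 0
  <chi_6*chi_6, chi_1> = (1/7)[1*(1)*conj(1) + 1*(exp(-4*I*pi/7))*conj(exp(2*I*pi/7)) + 1*(exp(6*I*pi/7))*conj(exp(4*I*pi/7)) + 1*(exp(2*I*pi/7))*conj(exp(6*I*pi/7)) + 1*(exp(-2*I*pi/7))*conj(exp(-6*I*pi/7)) + 1*(exp(-6*I*pi/7))*conj(exp(-4*I*pi/7)) + 1*(exp(4*I*pi/7))*conj(exp(-2*I*pi/7))]
      = (1/7)[(1) + (exp(-6*I*pi/7)) + (exp(2*I*pi/7)) + (exp(-4*I*pi/7)) + (exp(4*I*pi/7)) + (exp(-2*I*pi/7)) + (exp(6*I*pi/7))] = 0/7 = 0
  <chi_6*chi_6, chi_2> = (1/7)[1*(1)*conj(1) + 1*(exp(-4*I*pi/7))*conj(exp(4*I*pi/7)) + 1*(exp(6*I*pi/7))*conj(exp(-6*I*pi/7)) + 1*(exp(2*I*pi/7))*conj(exp(-2*I*pi/7)) + 1*(exp(-2*I*pi/7))*conj(exp(2*I*pi/7)) + 1*(exp(-6*I*pi/7))*conj(exp(6*I*pi/7)) + 1*(exp(4*I*pi/7))*conj(exp(-4*I*pi/7))]
      = (1/7)[(1) + (exp(6*I*pi/7)) + (exp(-2*I*pi/7)) + (exp(4*I*pi/7)) + (exp(-4*I*pi/7)) + (exp(2*I*pi/7)) + (exp(-6*I*pi/7))] = 0/7 = 0
  <chi_6*chi_6, chi_3> = (1/7)[1*(1)*conj(1) + 1*(exp(-4*I*pi/7))*conj(exp(6*I*pi/7)) + 1*(exp(6*I*pi/7))*conj(exp(-2*I*pi/7)) + 1*(exp(2*I*pi/7))*conj(exp(4*I*pi/7)) + 1*(exp(-2*I*pi/7))*conj(exp(-4*I*pi/7)) + 1*(exp(-6*I*pi/7))*conj(exp(2*I*pi/7)) + 1*(exp(4*I*pi/7))*conj(exp(-6*I*pi/7))]
      = (1/7)[(1) + (exp(4*I*pi/7)) + (exp(-6*I*pi/7)) + (exp(-2*I*pi/7)) + (exp(2*I*pi/7)) + (exp(6*I*pi/7)) + (exp(-4*I*pi/7))] = 0/7 = 0
  <chi_6*chi_6, chi_4> = (1/7)[1*(1)*conj(1) + 1*(exp(-4*I*pi/7))*conj(exp(-6*I*pi/7)) + 1*(exp(6*I*pi/7))*conj(exp(2*I*pi/7)) + 1*(exp(2*I*pi/7))*conj(exp(-4*I*pi/7)) + 1*(exp(-2*I*pi/7))*conj(exp(4*I*pi/7)) + 1*(exp(-6*I*pi/7))*conj(exp(-2*I*pi/7)) + 1*(exp(4*I*pi/7))*conj(exp(6*I*pi/7))]
      = (1/7)[(1) + (exp(2*I*pi/7)) + (exp(4*I*pi/7)) + (exp(6*I*pi/7)) + (exp(-6*I*pi/7)) + (exp(-4*I*pi/7)) + (exp(-2*I*pi/7))] = 0/7 = 0
  <chi_6*chi_6, chi_5> = (1/7)[1*(1)*conj(1) + 1*(exp(-4*I*pi/7))*conj(exp(-4*I*pi/7)) + 1*(exp(6*I*pi/7))*conj(exp(6*I*pi/7)) + 1*(exp(2*I*pi/7))*conj(exp(2*I*pi/7)) + 1*(exp(-2*I*pi/7))*conj(exp(-2*I*pi/7)) + 1*(exp(-6*I*pi/7))*conj(exp(-6*I*pi/7)) + 1*(exp(4*I*pi/7))*conj(exp(4*I*pi/7))]
      = (1/7)[(1) + (1) + (1) + (1) + (1) + (1) + (1)] = 7/7 = 1
  <chi_6*chi_6, chi_6> = (1/7)[1*(1)*conj(1) + 1*(exp(-4*I*pi/7))*conj(exp(-2*I*pi/7)) + 1*(exp(6*I*pi/7))*conj(exp(-4*I*pi/7)) + 1*(exp(2*I*pi/7))*conj(exp(-6*I*pi/7)) + 1*(exp(-2*I*pi/7))*conj(exp(6*I*pi/7)) + 1*(exp(-6*I*pi/7))*conj(exp(4*I*pi/7)) + 1*(exp(4*I*pi/7))*conj(exp(2*I*pi/7))]
      = (1/7)[(1) + (exp(-2*I*pi/7)) + (exp(-4*I*pi/7)) + (exp(-6*I*pi/7)) + (exp(6*I*pi/7)) + (exp(4*I*pi/7)) + (exp(2*I*pi/7))] = 0/7 = 0
(Exp terms are combined using exp(i*s)*conj(exp(i*t)) = exp(i*(s-t)), and sums of them are collapsed using the identity that for every m > 1 the m distinct m-th roots of unity sum to 0, e.g. 1 + exp(2*I*pi/3) + exp(-2*I*pi/3) = 0.)
Hence the multiplicities are chi_5: 1. Dimension check: dim(chi_6)*dim(chi_6) = 1*1 = 1 and sum (mult * dim) = 1*1 = 1.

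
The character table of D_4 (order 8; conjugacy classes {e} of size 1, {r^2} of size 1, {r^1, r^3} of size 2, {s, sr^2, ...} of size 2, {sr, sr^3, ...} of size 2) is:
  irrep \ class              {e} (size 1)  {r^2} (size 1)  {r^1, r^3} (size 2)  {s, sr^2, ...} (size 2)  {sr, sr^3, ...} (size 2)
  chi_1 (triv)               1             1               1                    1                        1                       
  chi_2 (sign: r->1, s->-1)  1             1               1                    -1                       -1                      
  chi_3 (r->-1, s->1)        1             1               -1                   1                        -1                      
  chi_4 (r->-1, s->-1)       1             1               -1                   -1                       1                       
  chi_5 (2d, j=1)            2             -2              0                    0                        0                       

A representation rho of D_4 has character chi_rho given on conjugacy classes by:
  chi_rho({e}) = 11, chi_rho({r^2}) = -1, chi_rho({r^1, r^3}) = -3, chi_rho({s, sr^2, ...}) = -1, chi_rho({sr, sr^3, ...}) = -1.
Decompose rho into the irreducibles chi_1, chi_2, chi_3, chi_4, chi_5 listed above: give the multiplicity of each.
Multiplicities: chi_1: 0, chi_2: 1, chi_3: 2, chi_4: 2, chi_5: 3.

Reasoning: Use <chi_rho, chi> = (1/|G|) sum_C |C| * chi_rho(C) * conj(chi(C)) with |G| = 8 for each irreducible chi in the table:
  <chi_rho, chi_1> = (1/8)[1*(11)*conj(1) + 1*(-1)*conj(1) + 2*(-3)*conj(1) + 2*(-1)*conj(1) + 2*(-1)*conj(1)]
      = (1/8)[(11) + (-1) + (-6) + (-2) + (-2)] = 0/8 = 0
  <chi_rho, chi_2> = (1/8)[1*(11)*conj(1) + 1*(-1)*conj(1) + 2*(-3)*conj(1) + 2*(-1)*conj(-1) + 2*(-1)*conj(-1)]
      = (1/8)[(11) + (-1) + (-6) + (2) + (2)] = 8/8 = 1
  <chi_rho, chi_3> = (1/8)[1*(11)*conj(1) + 1*(-1)*conj(1) + 2*(-3)*conj(-1) + 2*(-1)*conj(1) + 2*(-1)*conj(-1)]
      = (1/8)[(11) + (-1) + (6) + (-2) + (2)] = 16/8 = 2
  <chi_rho, chi_4> = (1/8)[1*(11)*conj(1) + 1*(-1)*conj(1) + 2*(-3)*conj(-1) + 2*(-1)*conj(-1) + 2*(-1)*conj(1)]
      = (1/8)[(11) + (-1) + (6) + (2) + (-2)] = 16/8 = 2
  <chi_rho, chi_5> = (1/8)[1*(11)*conj(2) + 1*(-1)*conj(-2) + 2*(-3)*conj(0) + 2*(-1)*conj(0) + 2*(-1)*conj(0)]
      = (1/8)[(22) + (2) + (0) + (0) + (0)] = 24/8 = 3
Dimension check: dim(rho) = sum (mult * dim) = 0*1 + 1*1 + 2*1 + 2*1 + 3*2 = 11 = chi_rho(e) = 11.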